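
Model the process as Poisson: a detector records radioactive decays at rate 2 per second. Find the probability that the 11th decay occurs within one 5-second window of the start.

Over the interval, μ = 2 × 5 = 10 (a 5-second window = 5 seconds).
The 11th arrival falls in the interval iff at least 11 events occur there: P(S_11 ≤ t) = P(N ≥ 11) = 1 − P(N ≤ 10) ≈ 0.4170.

0.4170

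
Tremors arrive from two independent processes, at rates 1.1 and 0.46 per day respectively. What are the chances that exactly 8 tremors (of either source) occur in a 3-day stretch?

0.0530

Independent Poisson processes superpose: combined rate λ = 1.1 + 0.46 = 1.56 per day.
Over the interval, μ = 1.56 × 3 = 4.68 (a 3-day stretch = 3 days).
P(N = 8) = e^(−4.68) · 4.68^8/8! ≈ 0.0530.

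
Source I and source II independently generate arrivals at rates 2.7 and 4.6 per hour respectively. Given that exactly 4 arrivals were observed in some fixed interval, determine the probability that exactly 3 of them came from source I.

0.1275

Given the total, each event is independently from source I with probability p = λ_I/(λ_I+λ_II) = 2.7/7.3 ≈ 0.3699.
So K ~ Binomial(4, 2.7/7.3): P(K = 3) = C(4,3) · (2.7/7.3)^3 · (4.6/7.3)^1 ≈ 0.1275.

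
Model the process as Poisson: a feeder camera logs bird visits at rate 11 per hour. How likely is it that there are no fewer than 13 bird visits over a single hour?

0.3113

With mean μ = 11 per hour,
P(N ≥ 13) = 1 − P(N ≤ 12) = 1 − Σ_{j=0}^{12} e^(−μ) μ^j/j! ≈ 0.3113.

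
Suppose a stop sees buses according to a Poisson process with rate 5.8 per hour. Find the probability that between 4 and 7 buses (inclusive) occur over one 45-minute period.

Over the interval, μ = 5.8 × 0.75 = 4.35 (a 45-minute period = 0.75 hours).
P(4 ≤ N ≤ 7) = Σ_{j=4}^{7} e^(−4.35) · 4.35^j/j! ≈ 0.5570.

0.5570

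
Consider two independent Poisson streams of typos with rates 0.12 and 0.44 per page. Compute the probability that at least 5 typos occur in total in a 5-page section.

0.1523

Independent Poisson processes superpose: combined rate λ = 0.12 + 0.44 = 0.56 per page.
Over the interval, μ = 0.56 × 5 = 2.8 (a 5-page section = 5 pages).
P(N ≥ 5) = 1 − P(N ≤ 4) ≈ 0.1523.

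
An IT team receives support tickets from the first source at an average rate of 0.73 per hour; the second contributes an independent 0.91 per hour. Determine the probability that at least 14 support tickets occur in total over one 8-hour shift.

Independent Poisson processes superpose: combined rate λ = 0.73 + 0.91 = 1.64 per hour.
Over the interval, μ = 1.64 × 8 = 13.12 (an 8-hour shift = 8 hours).
P(N ≥ 14) = 1 − P(N ≤ 13) ≈ 0.4401.

0.4401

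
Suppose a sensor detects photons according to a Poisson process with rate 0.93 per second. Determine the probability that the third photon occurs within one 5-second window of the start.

0.8426

Over the interval, μ = 0.93 × 5 = 4.65 (a 5-second window = 5 seconds).
The third arrival falls in the interval iff at least 3 events occur there: P(S_3 ≤ t) = P(N ≥ 3) = 1 − P(N ≤ 2) ≈ 0.8426.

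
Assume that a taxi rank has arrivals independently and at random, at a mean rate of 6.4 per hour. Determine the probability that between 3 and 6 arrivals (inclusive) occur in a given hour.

0.4960

With mean μ = 6.4 per hour,
P(3 ≤ N ≤ 6) = Σ_{j=3}^{6} e^(−6.4) · 6.4^j/j! ≈ 0.4960.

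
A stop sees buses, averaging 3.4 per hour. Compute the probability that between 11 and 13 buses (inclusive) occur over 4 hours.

Over the interval, μ = 3.4 × 4 = 13.6 (4 hours).
P(11 ≤ N ≤ 13) = Σ_{j=11}^{13} e^(−13.6) · 13.6^j/j! ≈ 0.3036.

0.3036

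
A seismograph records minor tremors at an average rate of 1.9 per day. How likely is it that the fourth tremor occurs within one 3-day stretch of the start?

0.8200

Over the interval, μ = 1.9 × 3 = 5.7 (a 3-day stretch = 3 days).
The fourth arrival falls in the interval iff at least 4 events occur there: P(S_4 ≤ t) = P(N ≥ 4) = 1 − P(N ≤ 3) ≈ 0.8200.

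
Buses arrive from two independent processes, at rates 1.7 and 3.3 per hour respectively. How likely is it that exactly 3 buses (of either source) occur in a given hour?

0.1404

Independent Poisson processes superpose: combined rate λ = 1.7 + 3.3 = 5 per hour.
So μ = 5.
P(N = 3) = e^(−5) · 5^3/3! ≈ 0.1404.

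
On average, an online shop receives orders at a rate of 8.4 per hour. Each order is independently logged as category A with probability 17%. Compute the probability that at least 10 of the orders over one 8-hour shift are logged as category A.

0.7037

Thinning: the orders that are logged as category A themselves form a Poisson process with rate 0.17 × 8.4 = 1.428 per hour.
Over the interval, μ = 1.428 × 8 = 11.424 (an 8-hour shift = 8 hours).
P(N ≥ 10) = 1 − P(N ≤ 9) ≈ 0.7037.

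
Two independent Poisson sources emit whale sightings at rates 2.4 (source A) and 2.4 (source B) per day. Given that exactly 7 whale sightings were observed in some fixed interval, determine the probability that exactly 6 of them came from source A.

Given the total, each event is independently from source A with probability p = λ_A/(λ_A+λ_B) = 2.4/4.8 = 0.5000.
So K ~ Binomial(7, 2.4/4.8): P(K = 6) = C(7,6) · (2.4/4.8)^6 · (2.4/4.8)^1 ≈ 0.0547.

0.0547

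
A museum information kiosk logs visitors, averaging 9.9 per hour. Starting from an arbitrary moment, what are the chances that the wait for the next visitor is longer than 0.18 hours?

0.1683

The wait for the next event is exponential with rate λ = 9.9 per hour.
P(T > 0.18) = e^(−λt) = e^(−9.9 × 0.18) = e^(−1.782) ≈ 0.1683.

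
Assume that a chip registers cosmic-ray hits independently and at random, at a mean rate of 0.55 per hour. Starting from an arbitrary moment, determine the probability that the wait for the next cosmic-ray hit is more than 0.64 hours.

0.7033

The wait for the next event is exponential with rate λ = 0.55 per hour.
P(T > 0.64) = e^(−λt) = e^(−0.55 × 0.64) = e^(−0.352) ≈ 0.7033.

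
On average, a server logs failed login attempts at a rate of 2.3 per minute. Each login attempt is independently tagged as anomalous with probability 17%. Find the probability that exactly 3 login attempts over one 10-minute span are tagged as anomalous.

Thinning: the login attempts that are tagged as anomalous themselves form a Poisson process with rate 0.17 × 2.3 = 0.391 per minute.
Over the interval, μ = 0.391 × 10 = 3.91 (a 10-minute span = 10 minutes).
P(N = 3) = e^(−3.91) · 3.91^3/3! ≈ 0.1997.

0.1997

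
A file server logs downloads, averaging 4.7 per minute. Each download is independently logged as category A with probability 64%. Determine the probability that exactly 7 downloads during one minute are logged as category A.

Thinning: the downloads that are logged as category A themselves form a Poisson process with rate 0.64 × 4.7 = 3.008 per minute.
So μ = 3.008.
P(N = 7) = e^(−3.008) · 3.008^7/7! ≈ 0.0218.

0.0218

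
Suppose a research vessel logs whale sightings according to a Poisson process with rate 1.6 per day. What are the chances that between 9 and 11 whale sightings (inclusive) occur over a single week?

Over the interval, μ = 1.6 × 7 = 11.2 (a week = 7 days).
P(9 ≤ N ≤ 11) = Σ_{j=9}^{11} e^(−11.2) · 11.2^j/j! ≈ 0.3407.

0.3407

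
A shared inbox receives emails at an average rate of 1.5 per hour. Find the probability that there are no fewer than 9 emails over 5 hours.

0.3380

Over the interval, μ = 1.5 × 5 = 7.5 (5 hours).
P(N ≥ 9) = 1 − P(N ≤ 8) = 1 − Σ_{j=0}^{8} e^(−μ) μ^j/j! ≈ 0.3380.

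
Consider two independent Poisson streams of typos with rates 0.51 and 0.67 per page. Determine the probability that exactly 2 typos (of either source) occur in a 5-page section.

0.0477

Independent Poisson processes superpose: combined rate λ = 0.51 + 0.67 = 1.18 per page.
Over the interval, μ = 1.18 × 5 = 5.9 (a 5-page section = 5 pages).
P(N = 2) = e^(−5.9) · 5.9^2/2! ≈ 0.0477.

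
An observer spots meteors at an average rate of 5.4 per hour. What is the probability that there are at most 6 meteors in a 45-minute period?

0.8841

Over the interval, μ = 5.4 × 0.75 = 4.05 (a 45-minute period = 0.75 hours).
P(N ≤ 6) = Σ_{j=0}^{6} e^(−μ) μ^j/j! ≈ 0.8841.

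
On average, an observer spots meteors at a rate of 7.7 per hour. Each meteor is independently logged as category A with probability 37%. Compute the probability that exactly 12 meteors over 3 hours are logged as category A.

Thinning: the meteors that are logged as category A themselves form a Poisson process with rate 0.37 × 7.7 = 2.849 per hour.
Over the interval, μ = 2.849 × 3 = 8.547 (3 hours).
P(N = 12) = e^(−8.547) · 8.547^12/12! ≈ 0.0616.

0.0616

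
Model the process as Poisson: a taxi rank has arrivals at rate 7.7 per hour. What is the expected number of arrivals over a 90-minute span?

E[N] = λt = 7.7 × 1.5 = 11.55 (a 90-minute span = 1.5 hours).

11.55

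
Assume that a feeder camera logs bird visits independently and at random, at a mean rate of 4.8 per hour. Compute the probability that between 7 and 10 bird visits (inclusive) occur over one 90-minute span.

Over the interval, μ = 4.8 × 1.5 = 7.2 (a 90-minute span = 1.5 hours).
P(7 ≤ N ≤ 10) = Σ_{j=7}^{10} e^(−7.2) · 7.2^j/j! ≈ 0.4663.

0.4663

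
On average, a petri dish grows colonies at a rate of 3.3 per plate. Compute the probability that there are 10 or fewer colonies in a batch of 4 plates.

0.2349

Over the interval, μ = 3.3 × 4 = 13.2 (a batch of 4 plates = 4 plates).
P(N ≤ 10) = Σ_{j=0}^{10} e^(−μ) μ^j/j! ≈ 0.2349.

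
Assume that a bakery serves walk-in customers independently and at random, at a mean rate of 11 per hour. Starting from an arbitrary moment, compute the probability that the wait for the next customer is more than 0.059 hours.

The wait for the next event is exponential with rate λ = 11 per hour.
P(T > 0.059) = e^(−λt) = e^(−11 × 0.059) = e^(−0.649) ≈ 0.5226.

0.5226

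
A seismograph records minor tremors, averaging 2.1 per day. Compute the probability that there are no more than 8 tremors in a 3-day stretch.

Over the interval, μ = 2.1 × 3 = 6.3 (a 3-day stretch = 3 days).
P(N ≤ 8) = Σ_{j=0}^{8} e^(−μ) μ^j/j! ≈ 0.8148.

0.8148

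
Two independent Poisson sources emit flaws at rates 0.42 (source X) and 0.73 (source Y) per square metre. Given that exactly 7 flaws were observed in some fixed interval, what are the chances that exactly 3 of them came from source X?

0.2768

Given the total, each event is independently from source X with probability p = λ_X/(λ_X+λ_Y) = 0.42/1.15 ≈ 0.3652.
So K ~ Binomial(7, 0.42/1.15): P(K = 3) = C(7,3) · (0.42/1.15)^3 · (0.73/1.15)^4 ≈ 0.2768.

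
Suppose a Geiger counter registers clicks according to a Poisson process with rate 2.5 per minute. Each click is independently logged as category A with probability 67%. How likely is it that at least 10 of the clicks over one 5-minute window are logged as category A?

Thinning: the clicks that are logged as category A themselves form a Poisson process with rate 0.67 × 2.5 = 1.675 per minute.
Over the interval, μ = 1.675 × 5 = 8.375 (a 5-minute window = 5 minutes).
P(N ≥ 10) = 1 − P(N ≤ 9) ≈ 0.3309.

0.3309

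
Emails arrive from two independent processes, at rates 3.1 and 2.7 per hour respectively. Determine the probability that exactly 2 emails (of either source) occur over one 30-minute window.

0.2314

Independent Poisson processes superpose: combined rate λ = 3.1 + 2.7 = 5.8 per hour.
Over the interval, μ = 5.8 × 0.5 = 2.9 (a 30-minute window = 0.5 hours).
P(N = 2) = e^(−2.9) · 2.9^2/2! ≈ 0.2314.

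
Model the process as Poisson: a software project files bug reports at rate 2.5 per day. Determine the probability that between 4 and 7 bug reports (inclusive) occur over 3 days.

0.4655

Over the interval, μ = 2.5 × 3 = 7.5 (3 days).
P(4 ≤ N ≤ 7) = Σ_{j=4}^{7} e^(−7.5) · 7.5^j/j! ≈ 0.4655.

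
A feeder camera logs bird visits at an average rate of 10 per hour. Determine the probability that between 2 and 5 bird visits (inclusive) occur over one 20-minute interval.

Over the interval, μ = 10 × 1/3 ≈ 3.33333 (a 20-minute interval = 1/3 hours).
P(2 ≤ N ≤ 5) = Σ_{j=2}^{5} e^(−3.33333) · 3.33333^j/j! ≈ 0.7242.

0.7242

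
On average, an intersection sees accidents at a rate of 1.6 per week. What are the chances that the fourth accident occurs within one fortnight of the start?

Over the interval, μ = 1.6 × 2 = 3.2 (a fortnight = 2 weeks).
The fourth arrival falls in the interval iff at least 4 events occur there: P(S_4 ≤ t) = P(N ≥ 4) = 1 − P(N ≤ 3) ≈ 0.3975.

0.3975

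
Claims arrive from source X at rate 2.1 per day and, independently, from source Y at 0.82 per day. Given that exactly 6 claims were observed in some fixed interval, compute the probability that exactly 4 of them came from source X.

0.3164

Given the total, each event is independently from source X with probability p = λ_X/(λ_X+λ_Y) = 2.1/2.92 ≈ 0.7192.
So K ~ Binomial(6, 2.1/2.92): P(K = 4) = C(6,4) · (2.1/2.92)^4 · (0.82/2.92)^2 ≈ 0.3164.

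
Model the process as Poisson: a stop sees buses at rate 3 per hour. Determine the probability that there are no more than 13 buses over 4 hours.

Over the interval, μ = 3 × 4 = 12 (4 hours).
P(N ≤ 13) = Σ_{j=0}^{13} e^(−μ) μ^j/j! ≈ 0.6815.

0.6815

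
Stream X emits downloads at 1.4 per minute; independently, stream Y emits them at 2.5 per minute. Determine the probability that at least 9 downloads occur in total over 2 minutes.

0.3796

Independent Poisson processes superpose: combined rate λ = 1.4 + 2.5 = 3.9 per minute.
Over the interval, μ = 3.9 × 2 = 7.8 (2 minutes).
P(N ≥ 9) = 1 − P(N ≤ 8) ≈ 0.3796.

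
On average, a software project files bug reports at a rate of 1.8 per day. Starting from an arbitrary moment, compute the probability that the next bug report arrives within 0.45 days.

Inter-arrival times are exponential with rate λ = 1.8 per day.
P(T ≤ 0.45) = 1 − e^(−λt) = 1 − e^(−1.8 × 0.45) = 1 − e^(−0.81) ≈ 0.5551.

0.5551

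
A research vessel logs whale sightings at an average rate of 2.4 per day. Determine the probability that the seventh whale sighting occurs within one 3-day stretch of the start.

Over the interval, μ = 2.4 × 3 = 7.2 (a 3-day stretch = 3 days).
The seventh arrival falls in the interval iff at least 7 events occur there: P(S_7 ≤ t) = P(N ≥ 7) = 1 − P(N ≤ 6) ≈ 0.5796.

0.5796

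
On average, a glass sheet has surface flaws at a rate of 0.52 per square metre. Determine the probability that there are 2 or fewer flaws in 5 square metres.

Over the interval, μ = 0.52 × 5 = 2.6 (5 square metres).
P(N ≤ 2) = Σ_{j=0}^{2} e^(−μ) μ^j/j! ≈ 0.5184.

0.5184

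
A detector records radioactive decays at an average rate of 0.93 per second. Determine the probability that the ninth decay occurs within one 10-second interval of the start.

0.5832

Over the interval, μ = 0.93 × 10 = 9.3 (a 10-second interval = 10 seconds).
The ninth arrival falls in the interval iff at least 9 events occur there: P(S_9 ≤ t) = P(N ≥ 9) = 1 − P(N ≤ 8) ≈ 0.5832.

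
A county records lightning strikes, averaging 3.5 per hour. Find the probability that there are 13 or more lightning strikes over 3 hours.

Over the interval, μ = 3.5 × 3 = 10.5 (3 hours).
P(N ≥ 13) = 1 − P(N ≤ 12) = 1 − Σ_{j=0}^{12} e^(−μ) μ^j/j! ≈ 0.2580.

0.2580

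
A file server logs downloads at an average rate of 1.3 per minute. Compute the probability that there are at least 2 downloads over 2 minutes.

Over the interval, μ = 1.3 × 2 = 2.6 (2 minutes).
P(N ≥ 2) = 1 − P(N ≤ 1) = 1 − Σ_{j=0}^{1} e^(−μ) μ^j/j! ≈ 0.7326.

0.7326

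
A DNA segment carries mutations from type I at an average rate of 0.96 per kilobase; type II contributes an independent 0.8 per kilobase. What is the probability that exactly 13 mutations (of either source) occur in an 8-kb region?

Independent Poisson processes superpose: combined rate λ = 0.96 + 0.8 = 1.76 per kilobase.
Over the interval, μ = 1.76 × 8 = 14.08 (an 8-kb region = 8 kilobases).
P(N = 13) = e^(−14.08) · 14.08^13/13! ≈ 0.1054.

0.1054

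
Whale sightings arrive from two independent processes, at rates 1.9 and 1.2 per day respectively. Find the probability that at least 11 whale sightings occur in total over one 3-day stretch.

0.3301

Independent Poisson processes superpose: combined rate λ = 1.9 + 1.2 = 3.1 per day.
Over the interval, μ = 3.1 × 3 = 9.3 (a 3-day stretch = 3 days).
P(N ≥ 11) = 1 − P(N ≤ 10) ≈ 0.3301.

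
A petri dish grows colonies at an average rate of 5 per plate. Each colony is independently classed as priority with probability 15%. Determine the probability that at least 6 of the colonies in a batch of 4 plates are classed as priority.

0.0839

Thinning: the colonies that are classed as priority themselves form a Poisson process with rate 0.15 × 5 = 0.75 per plate.
Over the interval, μ = 0.75 × 4 = 3 (a batch of 4 plates = 4 plates).
P(N ≥ 6) = 1 − P(N ≤ 5) ≈ 0.0839.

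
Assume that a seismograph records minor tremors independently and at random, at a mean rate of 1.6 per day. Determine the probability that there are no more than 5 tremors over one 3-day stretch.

0.6510

Over the interval, μ = 1.6 × 3 = 4.8 (a 3-day stretch = 3 days).
P(N ≤ 5) = Σ_{j=0}^{5} e^(−μ) μ^j/j! ≈ 0.6510.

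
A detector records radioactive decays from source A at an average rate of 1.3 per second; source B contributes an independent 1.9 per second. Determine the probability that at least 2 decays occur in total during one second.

0.8288

Independent Poisson processes superpose: combined rate λ = 1.3 + 1.9 = 3.2 per second.
So μ = 3.2.
P(N ≥ 2) = 1 − P(N ≤ 1) ≈ 0.8288.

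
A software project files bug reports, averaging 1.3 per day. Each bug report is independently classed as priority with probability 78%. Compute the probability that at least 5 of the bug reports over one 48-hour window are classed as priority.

Thinning: the bug reports that are classed as priority themselves form a Poisson process with rate 0.78 × 1.3 = 1.014 per day.
Over the interval, μ = 1.014 × 2 = 2.028 (a 48-hour window = 2 days).
P(N ≥ 5) = 1 − P(N ≤ 4) ≈ 0.0552.

0.0552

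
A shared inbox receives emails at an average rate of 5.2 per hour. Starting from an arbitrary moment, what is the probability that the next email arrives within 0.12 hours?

0.4642

Inter-arrival times are exponential with rate λ = 5.2 per hour.
P(T ≤ 0.12) = 1 − e^(−λt) = 1 − e^(−5.2 × 0.12) = 1 − e^(−0.624) ≈ 0.4642.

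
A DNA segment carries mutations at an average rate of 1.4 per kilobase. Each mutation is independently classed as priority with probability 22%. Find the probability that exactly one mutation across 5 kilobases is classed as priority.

Thinning: the mutations that are classed as priority themselves form a Poisson process with rate 0.22 × 1.4 = 0.308 per kilobase.
Over the interval, μ = 0.308 × 5 = 1.54 (5 kilobases).
P(N = 1) = e^(−1.54) · 1.54^1/1! ≈ 0.3301.

0.3301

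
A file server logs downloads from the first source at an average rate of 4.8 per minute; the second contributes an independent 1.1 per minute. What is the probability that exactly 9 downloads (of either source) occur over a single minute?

Independent Poisson processes superpose: combined rate λ = 4.8 + 1.1 = 5.9 per minute.
So μ = 5.9.
P(N = 9) = e^(−5.9) · 5.9^9/9! ≈ 0.0654.

0.0654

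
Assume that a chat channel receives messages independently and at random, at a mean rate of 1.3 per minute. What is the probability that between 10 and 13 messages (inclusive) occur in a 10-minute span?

0.4072

Over the interval, μ = 1.3 × 10 = 13 (a 10-minute span = 10 minutes).
P(10 ≤ N ≤ 13) = Σ_{j=10}^{13} e^(−13) · 13^j/j! ≈ 0.4072.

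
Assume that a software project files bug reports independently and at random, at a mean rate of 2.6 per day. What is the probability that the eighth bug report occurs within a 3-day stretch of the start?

Over the interval, μ = 2.6 × 3 = 7.8 (a 3-day stretch = 3 days).
The eighth arrival falls in the interval iff at least 8 events occur there: P(S_8 ≤ t) = P(N ≥ 8) = 1 − P(N ≤ 7) ≈ 0.5188.

0.5188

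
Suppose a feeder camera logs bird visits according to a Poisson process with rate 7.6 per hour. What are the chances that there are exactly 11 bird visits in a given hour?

With mean μ = 7.6 per hour,
P(N = 11) = e^(−μ) μ^11/11! = e^(−7.6) · 7.6^11/39916800 ≈ 0.0613.

0.0613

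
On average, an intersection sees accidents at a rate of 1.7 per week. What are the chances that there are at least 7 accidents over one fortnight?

0.0579

Over the interval, μ = 1.7 × 2 = 3.4 (a fortnight = 2 weeks).
P(N ≥ 7) = 1 − P(N ≤ 6) = 1 − Σ_{j=0}^{6} e^(−μ) μ^j/j! ≈ 0.0579.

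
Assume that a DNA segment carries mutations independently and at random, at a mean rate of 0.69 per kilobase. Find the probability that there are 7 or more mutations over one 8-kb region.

Over the interval, μ = 0.69 × 8 = 5.52 (an 8-kb region = 8 kilobases).
P(N ≥ 7) = 1 − P(N ≤ 6) = 1 − Σ_{j=0}^{6} e^(−μ) μ^j/j! ≈ 0.3171.

0.3171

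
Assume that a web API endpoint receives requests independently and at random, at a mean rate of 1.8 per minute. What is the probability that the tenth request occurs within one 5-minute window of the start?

Over the interval, μ = 1.8 × 5 = 9 (a 5-minute window = 5 minutes).
The tenth arrival falls in the interval iff at least 10 events occur there: P(S_10 ≤ t) = P(N ≥ 10) = 1 − P(N ≤ 9) ≈ 0.4126.

0.4126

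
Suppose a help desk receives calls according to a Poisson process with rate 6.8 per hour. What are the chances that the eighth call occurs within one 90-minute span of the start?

0.7973

Over the interval, μ = 6.8 × 1.5 = 10.2 (a 90-minute span = 1.5 hours).
The eighth arrival falls in the interval iff at least 8 events occur there: P(S_8 ≤ t) = P(N ≥ 8) = 1 − P(N ≤ 7) ≈ 0.7973.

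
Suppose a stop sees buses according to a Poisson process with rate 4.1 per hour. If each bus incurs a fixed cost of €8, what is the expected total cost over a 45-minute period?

€24.6

E[N] = 4.1 × 0.75 = 3.075 (a 45-minute period = 0.75 hours); E[cost] = 3.075 × €8 = €24.6.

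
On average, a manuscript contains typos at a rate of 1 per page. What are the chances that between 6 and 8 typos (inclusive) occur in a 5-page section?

Over the interval, μ = 1 × 5 = 5 (a 5-page section = 5 pages).
P(6 ≤ N ≤ 8) = Σ_{j=6}^{8} e^(−5) · 5^j/j! ≈ 0.3159.

0.3159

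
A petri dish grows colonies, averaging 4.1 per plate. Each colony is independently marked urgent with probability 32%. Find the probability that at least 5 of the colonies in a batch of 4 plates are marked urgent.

Thinning: the colonies that are marked urgent themselves form a Poisson process with rate 0.32 × 4.1 = 1.312 per plate.
Over the interval, μ = 1.312 × 4 = 5.248 (a batch of 4 plates = 4 plates).
P(N ≥ 5) = 1 − P(N ≤ 4) ≈ 0.6019.

0.6019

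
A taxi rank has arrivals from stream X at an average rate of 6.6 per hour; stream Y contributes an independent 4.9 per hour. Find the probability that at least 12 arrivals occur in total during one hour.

0.4802

Independent Poisson processes superpose: combined rate λ = 6.6 + 4.9 = 11.5 per hour.
So μ = 11.5.
P(N ≥ 12) = 1 − P(N ≤ 11) ≈ 0.4802.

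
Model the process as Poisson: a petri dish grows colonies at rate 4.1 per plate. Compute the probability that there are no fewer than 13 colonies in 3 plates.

0.4583

Over the interval, μ = 4.1 × 3 = 12.3 (3 plates).
P(N ≥ 13) = 1 − P(N ≤ 12) = 1 − Σ_{j=0}^{12} e^(−μ) μ^j/j! ≈ 0.4583.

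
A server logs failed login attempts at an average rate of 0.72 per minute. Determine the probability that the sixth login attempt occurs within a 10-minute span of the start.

0.7241

Over the interval, μ = 0.72 × 10 = 7.2 (a 10-minute span = 10 minutes).
The sixth arrival falls in the interval iff at least 6 events occur there: P(S_6 ≤ t) = P(N ≥ 6) = 1 − P(N ≤ 5) ≈ 0.7241.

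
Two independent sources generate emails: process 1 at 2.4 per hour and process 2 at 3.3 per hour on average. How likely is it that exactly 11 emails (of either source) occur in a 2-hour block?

0.1185

Independent Poisson processes superpose: combined rate λ = 2.4 + 3.3 = 5.7 per hour.
Over the interval, μ = 5.7 × 2 = 11.4 (a 2-hour block = 2 hours).
P(N = 11) = e^(−11.4) · 11.4^11/11! ≈ 0.1185.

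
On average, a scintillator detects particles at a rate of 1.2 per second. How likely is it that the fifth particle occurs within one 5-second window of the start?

0.7149

Over the interval, μ = 1.2 × 5 = 6 (a 5-second window = 5 seconds).
The fifth arrival falls in the interval iff at least 5 events occur there: P(S_5 ≤ t) = P(N ≥ 5) = 1 − P(N ≤ 4) ≈ 0.7149.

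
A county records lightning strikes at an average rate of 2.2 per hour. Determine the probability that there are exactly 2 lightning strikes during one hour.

With mean μ = 2.2 per hour,
P(N = 2) = e^(−μ) μ^2/2! = e^(−2.2) · 2.2^2/2 ≈ 0.2681.

0.2681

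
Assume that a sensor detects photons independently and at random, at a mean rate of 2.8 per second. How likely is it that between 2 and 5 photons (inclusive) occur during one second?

0.7038

With mean μ = 2.8 per second,
P(2 ≤ N ≤ 5) = Σ_{j=2}^{5} e^(−2.8) · 2.8^j/j! ≈ 0.7038.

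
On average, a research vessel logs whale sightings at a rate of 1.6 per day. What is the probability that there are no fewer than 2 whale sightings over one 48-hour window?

0.8288

Over the interval, μ = 1.6 × 2 = 3.2 (a 48-hour window = 2 days).
P(N ≥ 2) = 1 − P(N ≤ 1) = 1 − Σ_{j=0}^{1} e^(−μ) μ^j/j! ≈ 0.8288.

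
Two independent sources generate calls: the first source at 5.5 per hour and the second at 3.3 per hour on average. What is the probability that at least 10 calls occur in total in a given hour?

Independent Poisson processes superpose: combined rate λ = 5.5 + 3.3 = 8.8 per hour.
So μ = 8.8.
P(N ≥ 10) = 1 − P(N ≤ 9) ≈ 0.3863.

0.3863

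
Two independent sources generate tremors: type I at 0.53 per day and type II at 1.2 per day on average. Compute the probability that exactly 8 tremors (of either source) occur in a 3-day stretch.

Independent Poisson processes superpose: combined rate λ = 0.53 + 1.2 = 1.73 per day.
Over the interval, μ = 1.73 × 3 = 5.19 (a 3-day stretch = 3 days).
P(N = 8) = e^(−5.19) · 5.19^8/8! ≈ 0.0727.

0.0727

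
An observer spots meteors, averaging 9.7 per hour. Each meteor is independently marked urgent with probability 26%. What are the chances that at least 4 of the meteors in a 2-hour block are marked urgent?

0.7411

Thinning: the meteors that are marked urgent themselves form a Poisson process with rate 0.26 × 9.7 = 2.522 per hour.
Over the interval, μ = 2.522 × 2 = 5.044 (a 2-hour block = 2 hours).
P(N ≥ 4) = 1 − P(N ≤ 3) ≈ 0.7411.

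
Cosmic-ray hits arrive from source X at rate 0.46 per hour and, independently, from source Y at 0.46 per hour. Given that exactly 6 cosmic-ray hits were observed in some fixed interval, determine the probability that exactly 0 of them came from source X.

0.0156

Given the total, each event is independently from source X with probability p = λ_X/(λ_X+λ_Y) = 0.46/0.92 = 0.5000.
So K ~ Binomial(6, 0.46/0.92): P(K = 0) = C(6,0) · (0.46/0.92)^0 · (0.46/0.92)^6 ≈ 0.0156.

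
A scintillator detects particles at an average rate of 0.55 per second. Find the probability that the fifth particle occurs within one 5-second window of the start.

Over the interval, μ = 0.55 × 5 = 2.75 (a 5-second window = 5 seconds).
The fifth arrival falls in the interval iff at least 5 events occur there: P(S_5 ≤ t) = P(N ≥ 5) = 1 − P(N ≤ 4) ≈ 0.1446.

0.1446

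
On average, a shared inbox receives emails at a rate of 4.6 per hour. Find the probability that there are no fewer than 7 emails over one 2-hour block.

0.8108

Over the interval, μ = 4.6 × 2 = 9.2 (a 2-hour block = 2 hours).
P(N ≥ 7) = 1 − P(N ≤ 6) = 1 − Σ_{j=0}^{6} e^(−μ) μ^j/j! ≈ 0.8108.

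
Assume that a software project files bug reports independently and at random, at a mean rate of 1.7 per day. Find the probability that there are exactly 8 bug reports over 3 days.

Over the interval, μ = 1.7 × 3 = 5.1 (3 days).
P(N = 8) = e^(−μ) μ^8/8! = e^(−5.1) · 5.1^8/40320 ≈ 0.0692.

0.0692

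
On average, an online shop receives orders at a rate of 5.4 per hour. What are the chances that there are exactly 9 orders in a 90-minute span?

Over the interval, μ = 5.4 × 1.5 = 8.1 (a 90-minute span = 1.5 hours).
P(N = 9) = e^(−μ) μ^9/9! = e^(−8.1) · 8.1^9/362880 ≈ 0.1256.

0.1256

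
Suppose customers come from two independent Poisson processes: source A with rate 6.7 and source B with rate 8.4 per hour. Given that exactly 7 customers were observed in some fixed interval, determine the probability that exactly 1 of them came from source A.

0.0920

Given the total, each event is independently from source A with probability p = λ_A/(λ_A+λ_B) = 6.7/15.1 ≈ 0.4437.
So K ~ Binomial(7, 6.7/15.1): P(K = 1) = C(7,1) · (6.7/15.1)^1 · (8.4/15.1)^6 ≈ 0.0920.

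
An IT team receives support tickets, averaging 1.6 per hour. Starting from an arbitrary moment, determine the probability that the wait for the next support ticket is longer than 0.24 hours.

The wait for the next event is exponential with rate λ = 1.6 per hour.
P(T > 0.24) = e^(−λt) = e^(−1.6 × 0.24) = e^(−0.384) ≈ 0.6811.

0.6811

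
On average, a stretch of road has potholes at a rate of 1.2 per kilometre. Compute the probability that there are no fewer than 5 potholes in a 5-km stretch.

0.7149

Over the interval, μ = 1.2 × 5 = 6 (a 5-km stretch = 5 kilometres).
P(N ≥ 5) = 1 − P(N ≤ 4) = 1 − Σ_{j=0}^{4} e^(−μ) μ^j/j! ≈ 0.7149.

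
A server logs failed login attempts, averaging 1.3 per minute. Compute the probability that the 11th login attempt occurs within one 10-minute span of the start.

0.7483

Over the interval, μ = 1.3 × 10 = 13 (a 10-minute span = 10 minutes).
The 11th arrival falls in the interval iff at least 11 events occur there: P(S_11 ≤ t) = P(N ≥ 11) = 1 − P(N ≤ 10) ≈ 0.7483.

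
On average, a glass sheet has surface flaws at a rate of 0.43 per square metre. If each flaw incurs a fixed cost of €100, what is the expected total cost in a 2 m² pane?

E[N] = 0.43 × 2 = 0.86 (a 2 m² pane = 2 square metres); E[cost] = 0.86 × €100 = €86.

€86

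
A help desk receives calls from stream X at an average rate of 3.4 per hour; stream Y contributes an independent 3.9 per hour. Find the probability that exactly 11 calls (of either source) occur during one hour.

Independent Poisson processes superpose: combined rate λ = 3.4 + 3.9 = 7.3 per hour.
So μ = 7.3.
P(N = 11) = e^(−7.3) · 7.3^11/11! ≈ 0.0531.

0.0531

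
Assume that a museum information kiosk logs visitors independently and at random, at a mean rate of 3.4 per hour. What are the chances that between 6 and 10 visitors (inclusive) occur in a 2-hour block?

Over the interval, μ = 3.4 × 2 = 6.8 (a 2-hour block = 2 hours).
P(6 ≤ N ≤ 10) = Σ_{j=6}^{10} e^(−6.8) · 6.8^j/j! ≈ 0.5881.

0.5881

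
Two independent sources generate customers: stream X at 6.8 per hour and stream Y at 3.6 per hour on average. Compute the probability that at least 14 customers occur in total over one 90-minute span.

Independent Poisson processes superpose: combined rate λ = 6.8 + 3.6 = 10.4 per hour.
Over the interval, μ = 10.4 × 1.5 = 15.6 (a 90-minute span = 1.5 hours).
P(N ≥ 14) = 1 − P(N ≤ 13) ≈ 0.6917.

0.6917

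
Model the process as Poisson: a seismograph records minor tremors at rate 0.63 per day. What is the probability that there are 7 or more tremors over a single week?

0.1576

Over the interval, μ = 0.63 × 7 = 4.41 (a week = 7 days).
P(N ≥ 7) = 1 − P(N ≤ 6) = 1 − Σ_{j=0}^{6} e^(−μ) μ^j/j! ≈ 0.1576.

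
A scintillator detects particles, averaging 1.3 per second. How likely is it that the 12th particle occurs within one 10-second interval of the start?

Over the interval, μ = 1.3 × 10 = 13 (a 10-second interval = 10 seconds).
The 12th arrival falls in the interval iff at least 12 events occur there: P(S_12 ≤ t) = P(N ≥ 12) = 1 − P(N ≤ 11) ≈ 0.6468.

0.6468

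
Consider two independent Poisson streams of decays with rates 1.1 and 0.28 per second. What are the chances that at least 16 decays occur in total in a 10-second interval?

Independent Poisson processes superpose: combined rate λ = 1.1 + 0.28 = 1.38 per second.
Over the interval, μ = 1.38 × 10 = 13.8 (a 10-second interval = 10 seconds).
P(N ≥ 16) = 1 − P(N ≤ 15) ≈ 0.3110.

0.3110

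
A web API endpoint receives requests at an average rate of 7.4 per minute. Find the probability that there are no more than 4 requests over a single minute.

0.1395

With mean μ = 7.4 per minute,
P(N ≤ 4) = Σ_{j=0}^{4} e^(−μ) μ^j/j! ≈ 0.1395.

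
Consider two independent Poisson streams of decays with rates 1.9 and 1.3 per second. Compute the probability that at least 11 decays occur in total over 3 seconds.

Independent Poisson processes superpose: combined rate λ = 1.9 + 1.3 = 3.2 per second.
Over the interval, μ = 3.2 × 3 = 9.6 (3 seconds).
P(N ≥ 11) = 1 − P(N ≤ 10) ≈ 0.3671.

0.3671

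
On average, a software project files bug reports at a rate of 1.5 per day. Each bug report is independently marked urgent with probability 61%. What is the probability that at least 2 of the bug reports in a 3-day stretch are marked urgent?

Thinning: the bug reports that are marked urgent themselves form a Poisson process with rate 0.61 × 1.5 = 0.915 per day.
Over the interval, μ = 0.915 × 3 = 2.745 (a 3-day stretch = 3 days).
P(N ≥ 2) = 1 − P(N ≤ 1) ≈ 0.7594.

0.7594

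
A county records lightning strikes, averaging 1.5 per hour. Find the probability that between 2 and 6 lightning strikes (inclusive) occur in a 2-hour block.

Over the interval, μ = 1.5 × 2 = 3 (a 2-hour block = 2 hours).
P(2 ≤ N ≤ 6) = Σ_{j=2}^{6} e^(−3) · 3^j/j! ≈ 0.7673.

0.7673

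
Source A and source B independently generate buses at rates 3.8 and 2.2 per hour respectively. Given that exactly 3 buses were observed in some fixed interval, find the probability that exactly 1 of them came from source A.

0.2554

Given the total, each event is independently from source A with probability p = λ_A/(λ_A+λ_B) = 3.8/6 ≈ 0.6333.
So K ~ Binomial(3, 3.8/6): P(K = 1) = C(3,1) · (3.8/6)^1 · (2.2/6)^2 ≈ 0.2554.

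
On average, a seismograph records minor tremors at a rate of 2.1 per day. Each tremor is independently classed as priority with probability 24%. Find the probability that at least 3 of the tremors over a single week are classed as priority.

0.6843

Thinning: the tremors that are classed as priority themselves form a Poisson process with rate 0.24 × 2.1 = 0.504 per day.
Over the interval, μ = 0.504 × 7 = 3.528 (a week = 7 days).
P(N ≥ 3) = 1 − P(N ≤ 2) ≈ 0.6843.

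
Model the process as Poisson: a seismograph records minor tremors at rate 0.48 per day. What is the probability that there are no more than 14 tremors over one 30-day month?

Over the interval, μ = 0.48 × 30 = 14.4 (a 30-day month = 30 days).
P(N ≤ 14) = Σ_{j=0}^{14} e^(−μ) μ^j/j! ≈ 0.5281.

0.5281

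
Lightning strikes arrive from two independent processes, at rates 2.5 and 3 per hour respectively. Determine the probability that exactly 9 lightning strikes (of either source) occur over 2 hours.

0.1085

Independent Poisson processes superpose: combined rate λ = 2.5 + 3 = 5.5 per hour.
Over the interval, μ = 5.5 × 2 = 11 (2 hours).
P(N = 9) = e^(−11) · 11^9/9! ≈ 0.1085.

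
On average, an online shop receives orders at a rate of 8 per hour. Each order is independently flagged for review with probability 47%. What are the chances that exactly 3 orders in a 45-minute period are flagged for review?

Thinning: the orders that are flagged for review themselves form a Poisson process with rate 0.47 × 8 = 3.76 per hour.
Over the interval, μ = 3.76 × 0.75 = 2.82 (a 45-minute period = 0.75 hours).
P(N = 3) = e^(−2.82) · 2.82^3/3! ≈ 0.2228.

0.2228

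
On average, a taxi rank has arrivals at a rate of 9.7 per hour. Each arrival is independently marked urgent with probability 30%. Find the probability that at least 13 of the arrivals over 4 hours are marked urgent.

Thinning: the arrivals that are marked urgent themselves form a Poisson process with rate 0.3 × 9.7 = 2.91 per hour.
Over the interval, μ = 2.91 × 4 = 11.64 (4 hours).
P(N ≥ 13) = 1 − P(N ≤ 12) ≈ 0.3829.

0.3829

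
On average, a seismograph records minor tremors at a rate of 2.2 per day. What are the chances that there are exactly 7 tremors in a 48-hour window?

Over the interval, μ = 2.2 × 2 = 4.4 (a 48-hour window = 2 days).
P(N = 7) = e^(−μ) μ^7/7! = e^(−4.4) · 4.4^7/5040 ≈ 0.0778.

0.0778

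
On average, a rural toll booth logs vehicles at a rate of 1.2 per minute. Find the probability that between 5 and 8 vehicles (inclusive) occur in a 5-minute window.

Over the interval, μ = 1.2 × 5 = 6 (a 5-minute window = 5 minutes).
P(5 ≤ N ≤ 8) = Σ_{j=5}^{8} e^(−6) · 6^j/j! ≈ 0.5622.

0.5622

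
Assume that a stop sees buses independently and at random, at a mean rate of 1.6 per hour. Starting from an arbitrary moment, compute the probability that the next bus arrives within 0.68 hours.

0.6631

Inter-arrival times are exponential with rate λ = 1.6 per hour.
P(T ≤ 0.68) = 1 − e^(−λt) = 1 − e^(−1.6 × 0.68) = 1 − e^(−1.088) ≈ 0.6631.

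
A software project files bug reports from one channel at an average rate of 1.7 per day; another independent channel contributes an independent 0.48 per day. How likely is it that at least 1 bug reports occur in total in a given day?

0.8870

Independent Poisson processes superpose: combined rate λ = 1.7 + 0.48 = 2.18 per day.
So μ = 2.18.
P(N ≥ 1) = 1 − P(N ≤ 0) ≈ 0.8870.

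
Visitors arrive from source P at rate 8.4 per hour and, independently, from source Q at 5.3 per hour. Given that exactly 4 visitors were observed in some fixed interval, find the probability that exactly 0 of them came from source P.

Given the total, each event is independently from source P with probability p = λ_P/(λ_P+λ_Q) = 8.4/13.7 ≈ 0.6131.
So K ~ Binomial(4, 8.4/13.7): P(K = 0) = C(4,0) · (8.4/13.7)^0 · (5.3/13.7)^4 ≈ 0.0224.

0.0224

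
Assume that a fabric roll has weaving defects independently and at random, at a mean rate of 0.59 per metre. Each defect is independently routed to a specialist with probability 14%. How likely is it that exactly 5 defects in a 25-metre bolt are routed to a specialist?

0.0397

Thinning: the defects that are routed to a specialist themselves form a Poisson process with rate 0.14 × 0.59 = 0.0826 per metre.
Over the interval, μ = 0.0826 × 25 = 2.065 (a 25-metre bolt = 25 metres).
P(N = 5) = e^(−2.065) · 2.065^5/5! ≈ 0.0397.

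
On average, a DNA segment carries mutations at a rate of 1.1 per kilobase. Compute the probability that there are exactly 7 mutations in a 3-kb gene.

0.0312

Over the interval, μ = 1.1 × 3 = 3.3 (a 3-kb gene = 3 kilobases).
P(N = 7) = e^(−μ) μ^7/7! = e^(−3.3) · 3.3^7/5040 ≈ 0.0312.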